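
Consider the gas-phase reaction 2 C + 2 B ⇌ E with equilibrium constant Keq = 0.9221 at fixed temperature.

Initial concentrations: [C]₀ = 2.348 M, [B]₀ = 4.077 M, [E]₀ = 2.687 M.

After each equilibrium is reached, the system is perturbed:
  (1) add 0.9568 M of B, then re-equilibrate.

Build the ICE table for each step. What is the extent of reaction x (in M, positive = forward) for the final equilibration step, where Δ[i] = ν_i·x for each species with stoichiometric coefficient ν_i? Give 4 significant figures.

x = 0.08832 M

Q₀ = 0.02932 vs Keq = 0.9221 ⇒ Q<K, forward
Step 1:
                   C          B          E
  Initial      2.348      4.077      2.687
  Change      -1.573     -1.573     0.7865
  Equil       0.7751      2.504      3.473
  solve Keq expr → x = 0.7865; check Q = 0.9221
Then add 0.9568 M of B.
Step 2:
                   C          B          E
  Initial     0.7751      3.461      3.473
  Change     -0.1766    -0.1766    0.08832
  Equil       0.5984      3.284      3.562
  solve Keq expr → x = 0.08832; check Q = 0.9221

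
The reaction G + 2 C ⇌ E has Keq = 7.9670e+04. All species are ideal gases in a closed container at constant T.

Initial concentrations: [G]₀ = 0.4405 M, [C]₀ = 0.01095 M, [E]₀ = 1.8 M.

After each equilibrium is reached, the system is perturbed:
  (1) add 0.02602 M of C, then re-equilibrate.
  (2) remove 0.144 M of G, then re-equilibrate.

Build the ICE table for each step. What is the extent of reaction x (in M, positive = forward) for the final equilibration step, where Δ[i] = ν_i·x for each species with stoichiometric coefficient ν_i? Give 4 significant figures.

Q₀ = 3.4080e+04 vs Keq = 7.9670e+04 ⇒ Q<K, forward
Step 1:
                    G           C           E
  init         0.4405     0.01095         1.8
  Δ         -0.001885   -0.003769    0.001885
  eq           0.4386    0.007181       1.802
  solve Keq expr → x = 0.001885; check Q = 7.9670e+04
Then add 0.02602 M of C.
Step 2:
                    G           C           E
  init         0.4386      0.0332       1.802
  Δ          -0.01294    -0.02589     0.01294
  eq           0.4257    0.007315       1.815
  solve Keq expr → x = 0.01294; check Q = 7.9670e+04
Then remove 0.144 M of G.
Step 3:
                    G           C           E
  init         0.2817    0.007315       1.815
  Δ        8.3113e-04    0.001662 -8.3113e-04
  eq           0.2825    0.008978       1.814
  solve Keq expr → x = -8.3113e-04; check Q = 7.9670e+04

x = -8.3113e-04 M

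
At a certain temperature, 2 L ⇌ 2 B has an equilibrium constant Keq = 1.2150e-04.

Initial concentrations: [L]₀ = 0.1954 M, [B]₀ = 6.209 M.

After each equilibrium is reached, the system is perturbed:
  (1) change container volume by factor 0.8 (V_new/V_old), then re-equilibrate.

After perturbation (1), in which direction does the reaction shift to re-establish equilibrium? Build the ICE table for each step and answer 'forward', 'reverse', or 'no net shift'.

Direction: no net shift

Q₀ = 1010 vs Keq = 1.2150e-04 ⇒ Q>K, reverse
Step 1:
                   L          B
  init        0.1954      6.209
  Δ            6.139     -6.139
  eq           6.335    0.06982
  solve Keq expr → x = -3.07; check Q = 1.2150e-04
Then change container volume by factor 0.8 (V_new/V_old).
Step 2:
                   L          B
  init         7.918    0.08728
  Δ                0          0
  eq           7.918    0.08728
  solve Keq expr → x = 0; check Q = 1.2150e-04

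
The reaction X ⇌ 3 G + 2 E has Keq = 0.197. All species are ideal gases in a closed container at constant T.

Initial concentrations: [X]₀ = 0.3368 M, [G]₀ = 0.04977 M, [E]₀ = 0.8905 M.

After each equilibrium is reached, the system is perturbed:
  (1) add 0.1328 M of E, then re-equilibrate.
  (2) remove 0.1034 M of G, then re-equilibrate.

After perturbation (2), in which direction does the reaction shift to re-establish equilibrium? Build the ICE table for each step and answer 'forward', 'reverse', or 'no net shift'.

Q₀ = 2.9027e-04 vs Keq = 0.197 ⇒ Q<K, forward
Step 1:
                    X           G           E
  init         0.3368     0.04977      0.8905
  Δ          -0.09744      0.2923      0.1949
  eq           0.2394      0.3421       1.085
  solve Keq expr → x = 0.09744; check Q = 0.197
Then add 0.1328 M of E.
Step 2:
                    X           G           E
  init         0.2394      0.3421       1.218
  Δ          0.006685    -0.02005    -0.01337
  eq            0.246       0.322       1.205
  solve Keq expr → x = -0.006685; check Q = 0.197
Then remove 0.1034 M of G.
Step 3:
                    X           G           E
  init          0.246      0.2186       1.205
  Δ          -0.02733     0.08198     0.05466
  eq           0.2187      0.3006       1.259
  solve Keq expr → x = 0.02733; check Q = 0.197

Direction: forward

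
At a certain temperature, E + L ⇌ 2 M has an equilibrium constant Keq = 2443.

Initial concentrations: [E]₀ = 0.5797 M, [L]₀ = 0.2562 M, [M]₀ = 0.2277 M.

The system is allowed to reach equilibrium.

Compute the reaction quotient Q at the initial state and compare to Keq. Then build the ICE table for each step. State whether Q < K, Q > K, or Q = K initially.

Q₀ = 0.3491; Q < K (proceeds forward)

Q₀ = 0.3491 vs Keq = 2443 ⇒ Q<K, forward
Step 1:
                   E          L          M
  I           0.5797     0.2562     0.2277
  C          -0.2555    -0.2555      0.511
  E           0.3242 6.8903e-04     0.7387
  solve Keq expr → x = 0.2555; check Q = 2443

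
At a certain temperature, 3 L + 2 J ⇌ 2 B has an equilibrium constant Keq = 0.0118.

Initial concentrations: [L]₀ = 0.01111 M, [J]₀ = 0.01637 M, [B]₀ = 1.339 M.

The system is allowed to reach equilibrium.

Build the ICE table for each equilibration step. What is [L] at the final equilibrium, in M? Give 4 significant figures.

Q₀ = 4.8789e+09 vs Keq = 0.0118 ⇒ Q>K, reverse
Step 1:
                   L          J          B
  Initial    0.01111    0.01637      1.339
  Change        1.63      1.087     -1.087
  Equil        1.642      1.103     0.2521
  solve Keq expr → x = -0.5435; check Q = 0.0118

[L]_eq = 1.642 M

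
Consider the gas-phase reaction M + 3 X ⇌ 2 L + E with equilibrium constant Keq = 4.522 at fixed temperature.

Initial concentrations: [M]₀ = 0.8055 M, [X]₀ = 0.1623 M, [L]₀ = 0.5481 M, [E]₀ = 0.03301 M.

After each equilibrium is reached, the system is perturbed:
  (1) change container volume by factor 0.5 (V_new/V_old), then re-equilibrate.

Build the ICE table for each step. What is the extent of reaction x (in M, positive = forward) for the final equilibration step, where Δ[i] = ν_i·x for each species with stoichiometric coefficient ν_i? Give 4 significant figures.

x = 0.01411 M

Q₀ = 2.88 vs Keq = 4.522 ⇒ Q<K, forward
Step 1:
                    M           X           L           E
  Initial      0.8055      0.1623      0.5481     0.03301
  Change    -0.004759    -0.01428    0.009518    0.004759
  Equil        0.8007       0.148      0.5576     0.03777
  solve Keq expr → x = 0.004759; check Q = 4.522
Then change container volume by factor 0.5 (V_new/V_old).
Step 2:
                    M           X           L           E
  Initial       1.601       0.296       1.115     0.07554
  Change     -0.01411    -0.04234     0.02823     0.01411
  Equil         1.587      0.2537       1.143     0.08965
  solve Keq expr → x = 0.01411; check Q = 4.522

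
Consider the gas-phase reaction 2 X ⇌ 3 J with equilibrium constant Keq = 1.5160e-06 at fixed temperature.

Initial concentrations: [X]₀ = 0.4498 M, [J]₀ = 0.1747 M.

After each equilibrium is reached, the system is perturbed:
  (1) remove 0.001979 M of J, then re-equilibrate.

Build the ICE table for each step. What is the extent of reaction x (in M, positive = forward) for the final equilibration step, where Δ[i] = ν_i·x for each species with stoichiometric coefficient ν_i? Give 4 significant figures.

Q₀ = 0.02635 vs Keq = 1.5160e-06 ⇒ Q>K, reverse
Step 1:
                    X           J
  init         0.4498      0.1747
  Δ            0.1113     -0.1669
  eq           0.5611    0.007815
  solve Keq expr → x = -0.05563; check Q = 1.5160e-06
Then remove 0.001979 M of J.
Step 2:
                    X           J
  init         0.5611    0.005836
  Δ         -0.001311    0.001967
  eq           0.5597    0.007802
  solve Keq expr → x = 6.5561e-04; check Q = 1.5160e-06

x = 6.5561e-04 M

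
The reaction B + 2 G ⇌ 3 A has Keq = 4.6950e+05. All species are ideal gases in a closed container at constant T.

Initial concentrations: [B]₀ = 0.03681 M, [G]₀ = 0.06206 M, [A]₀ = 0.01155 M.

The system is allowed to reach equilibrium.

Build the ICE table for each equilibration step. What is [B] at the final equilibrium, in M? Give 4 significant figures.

Q₀ = 0.01087 vs Keq = 4.6950e+05 ⇒ Q<K, forward
Step 1:
                    B           G           A
  Initial     0.03681     0.06206     0.01155
  Change     -0.03072    -0.06144     0.09215
  Equil      0.006092  6.2443e-04      0.1037
  solve Keq expr → x = 0.03072; check Q = 4.6950e+05

[B]_eq = 0.006092 M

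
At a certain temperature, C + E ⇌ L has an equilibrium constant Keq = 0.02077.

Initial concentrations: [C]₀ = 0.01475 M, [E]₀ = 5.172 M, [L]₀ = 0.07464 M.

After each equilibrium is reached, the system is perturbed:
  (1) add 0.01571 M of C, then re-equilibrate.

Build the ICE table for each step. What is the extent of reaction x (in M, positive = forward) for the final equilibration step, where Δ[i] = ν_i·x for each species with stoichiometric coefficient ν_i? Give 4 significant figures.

x = 0.001539 M

Q₀ = 0.9784 vs Keq = 0.02077 ⇒ Q>K, reverse
Step 1:
                    C           E           L
  Initial     0.01475       5.172     0.07464
  Change      0.06587     0.06587    -0.06587
  Equil       0.08062       5.238    0.008771
  solve Keq expr → x = -0.06587; check Q = 0.02077
Then add 0.01571 M of C.
Step 2:
                    C           E           L
  Initial     0.09633       5.238    0.008771
  Change    -0.001539   -0.001539    0.001539
  Equil       0.09479       5.236     0.01031
  solve Keq expr → x = 0.001539; check Q = 0.02077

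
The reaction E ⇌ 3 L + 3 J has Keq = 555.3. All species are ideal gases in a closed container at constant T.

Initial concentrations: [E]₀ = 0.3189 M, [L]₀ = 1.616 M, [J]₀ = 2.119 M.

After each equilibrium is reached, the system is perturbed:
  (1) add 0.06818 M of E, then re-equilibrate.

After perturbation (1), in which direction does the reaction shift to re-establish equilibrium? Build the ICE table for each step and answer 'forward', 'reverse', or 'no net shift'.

Q₀ = 125.9 vs Keq = 555.3 ⇒ Q<K, forward
Step 1:
                  E         L         J
  I          0.3189     1.616     2.119
  C         -0.1153    0.3458    0.3458
  E          0.2036     1.962     2.465
  solve Keq expr → x = 0.1153; check Q = 555.3
Then add 0.06818 M of E.
Step 2:
                  E         L         J
  I          0.2718     1.962     2.465
  C        -0.02415   0.07246   0.07246
  E          0.2476     2.034     2.537
  solve Keq expr → x = 0.02415; check Q = 555.3

Direction: forward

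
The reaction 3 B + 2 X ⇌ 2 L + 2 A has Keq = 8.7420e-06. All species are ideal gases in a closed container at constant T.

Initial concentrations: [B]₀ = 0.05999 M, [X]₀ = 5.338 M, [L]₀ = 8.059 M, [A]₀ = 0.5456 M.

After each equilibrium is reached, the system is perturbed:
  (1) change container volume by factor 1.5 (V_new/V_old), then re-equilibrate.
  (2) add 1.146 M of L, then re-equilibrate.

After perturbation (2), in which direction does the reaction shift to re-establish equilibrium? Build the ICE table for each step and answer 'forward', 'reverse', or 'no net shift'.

Direction: reverse

Q₀ = 3143 vs Keq = 8.7420e-06 ⇒ Q>K, reverse
Step 1:
                   B          X          L          A
  Initial    0.05999      5.338      8.059     0.5456
  Change      0.8156     0.5437    -0.5437    -0.5437
  Equil       0.8755      5.882      7.515   0.001896
  solve Keq expr → x = -0.2719; check Q = 8.7420e-06
Then change container volume by factor 1.5 (V_new/V_old).
Step 2:
                   B          X          L          A
  Initial     0.5837      3.921       5.01   0.001264
  Change  3.4634e-04 2.3089e-04 -2.3089e-04 -2.3089e-04
  Equil        0.584      3.921       5.01   0.001033
  solve Keq expr → x = -1.1545e-04; check Q = 8.7420e-06
Then add 1.146 M of L.
Step 3:
                   B          X          L          A
  Initial      0.584      3.921      6.156   0.001033
  Change  2.8741e-04 1.9161e-04 -1.9161e-04 -1.9161e-04
  Equil       0.5843      3.922      6.156 8.4134e-04
  solve Keq expr → x = -9.5803e-05; check Q = 8.7420e-06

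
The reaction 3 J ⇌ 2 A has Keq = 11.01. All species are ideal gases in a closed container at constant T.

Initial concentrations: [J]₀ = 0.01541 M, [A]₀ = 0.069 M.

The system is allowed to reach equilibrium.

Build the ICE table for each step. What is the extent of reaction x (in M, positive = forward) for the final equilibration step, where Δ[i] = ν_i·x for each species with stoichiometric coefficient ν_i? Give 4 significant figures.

x = -0.01316 M

Q₀ = 1301 vs Keq = 11.01 ⇒ Q>K, reverse
Step 1:
                  J         A
  init      0.01541     0.069
  Δ         0.03948  -0.02632
  eq        0.05489   0.04268
  solve Keq expr → x = -0.01316; check Q = 11.01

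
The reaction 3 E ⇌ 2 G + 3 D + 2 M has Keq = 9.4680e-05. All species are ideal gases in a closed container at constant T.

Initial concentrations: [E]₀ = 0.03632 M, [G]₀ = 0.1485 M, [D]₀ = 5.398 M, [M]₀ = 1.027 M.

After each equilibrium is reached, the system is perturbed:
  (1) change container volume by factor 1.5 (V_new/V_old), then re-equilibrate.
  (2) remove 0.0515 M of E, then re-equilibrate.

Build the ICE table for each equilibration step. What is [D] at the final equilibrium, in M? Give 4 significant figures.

Q₀ = 7.6358e+04 vs Keq = 9.4680e-05 ⇒ Q>K, reverse
Step 1:
                    E           G           D           M
  init        0.03632      0.1485       5.398       1.027
  Δ            0.2226     -0.1484     -0.2226     -0.1484
  eq           0.2589  1.2390e-04       5.175      0.8786
  solve Keq expr → x = -0.07419; check Q = 9.4680e-05
Then change container volume by factor 1.5 (V_new/V_old).
Step 2:
                    E           G           D           M
  init         0.1726  8.2599e-05        3.45      0.5857
  Δ       -1.5443e-04  1.0295e-04  1.5443e-04  1.0295e-04
  eq           0.1724  1.8555e-04        3.45      0.5859
  solve Keq expr → x = 5.1477e-05; check Q = 9.4680e-05
Then remove 0.0515 M of E.
Step 3:
                    E           G           D           M
  init         0.1209  1.8555e-04        3.45      0.5859
  Δ        1.1459e-04 -7.6395e-05 -1.1459e-04 -7.6395e-05
  eq            0.121  1.0916e-04        3.45      0.5858
  solve Keq expr → x = -3.8198e-05; check Q = 9.4680e-05

[D]_eq = 3.45 M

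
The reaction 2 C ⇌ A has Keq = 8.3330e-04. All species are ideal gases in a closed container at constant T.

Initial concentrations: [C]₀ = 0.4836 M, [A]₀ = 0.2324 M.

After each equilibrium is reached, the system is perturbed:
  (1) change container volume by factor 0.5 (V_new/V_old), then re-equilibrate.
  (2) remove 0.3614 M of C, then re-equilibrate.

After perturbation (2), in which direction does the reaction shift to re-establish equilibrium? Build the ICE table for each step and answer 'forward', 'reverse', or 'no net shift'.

Direction: reverse

Q₀ = 0.9937 vs Keq = 8.3330e-04 ⇒ Q>K, reverse
Step 1:
                   C          A
  I           0.4836     0.2324
  C           0.4633    -0.2317
  E           0.9469 7.4716e-04
  solve Keq expr → x = -0.2317; check Q = 8.3330e-04
Then change container volume by factor 0.5 (V_new/V_old).
Step 2:
                   C          A
  I            1.894   0.001494
  C         -0.00297   0.001485
  E            1.891   0.002979
  solve Keq expr → x = 0.001485; check Q = 8.3330e-04
Then remove 0.3614 M of C.
Step 3:
                   C          A
  I            1.529   0.002979
  C          0.00205  -0.001025
  E            1.531   0.001954
  solve Keq expr → x = -0.001025; check Q = 8.3330e-04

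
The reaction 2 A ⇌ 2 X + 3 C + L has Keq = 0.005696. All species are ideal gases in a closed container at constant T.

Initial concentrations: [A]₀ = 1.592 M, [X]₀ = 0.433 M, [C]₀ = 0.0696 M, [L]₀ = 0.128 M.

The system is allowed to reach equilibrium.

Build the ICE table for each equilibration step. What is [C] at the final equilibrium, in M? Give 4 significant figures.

Q₀ = 3.1925e-06 vs Keq = 0.005696 ⇒ Q<K, forward
Step 1:
                    A           X           C           L
  init          1.592       0.433      0.0696       0.128
  Δ           -0.2493      0.2493       0.374      0.1247
  eq            1.343      0.6823      0.4436      0.2527
  solve Keq expr → x = 0.1247; check Q = 0.005696

[C]_eq = 0.4436 M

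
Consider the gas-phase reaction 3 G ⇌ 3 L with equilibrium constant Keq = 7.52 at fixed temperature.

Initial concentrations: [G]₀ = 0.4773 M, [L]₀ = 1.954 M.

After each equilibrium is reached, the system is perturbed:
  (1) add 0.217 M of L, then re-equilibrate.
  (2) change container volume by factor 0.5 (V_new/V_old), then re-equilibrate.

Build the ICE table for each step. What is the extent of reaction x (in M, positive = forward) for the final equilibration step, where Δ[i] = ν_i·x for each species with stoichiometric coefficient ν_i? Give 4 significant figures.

x = 0 M

Q₀ = 68.61 vs Keq = 7.52 ⇒ Q>K, reverse
Step 1:
                  G         L
  init       0.4773     1.954
  Δ          0.3443   -0.3443
  eq         0.8216      1.61
  solve Keq expr → x = -0.1148; check Q = 7.52
Then add 0.217 M of L.
Step 2:
                  G         L
  init       0.8216     1.827
  Δ         0.07333  -0.07333
  eq         0.8949     1.753
  solve Keq expr → x = -0.02444; check Q = 7.52
Then change container volume by factor 0.5 (V_new/V_old).
Step 3:
                  G         L
  init         1.79     3.507
  Δ               0         0
  eq           1.79     3.507
  solve Keq expr → x = 0; check Q = 7.52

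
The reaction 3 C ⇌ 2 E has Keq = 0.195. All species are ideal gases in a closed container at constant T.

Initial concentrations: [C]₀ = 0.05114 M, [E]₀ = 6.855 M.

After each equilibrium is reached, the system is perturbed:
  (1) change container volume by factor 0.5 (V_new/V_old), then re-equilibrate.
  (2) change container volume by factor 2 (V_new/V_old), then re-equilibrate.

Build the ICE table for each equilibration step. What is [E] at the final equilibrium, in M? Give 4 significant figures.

Q₀ = 3.5134e+05 vs Keq = 0.195 ⇒ Q>K, reverse
Step 1:
                    C           E
  I           0.05114       6.855
  C              4.29       -2.86
  E             4.342       3.995
  solve Keq expr → x = -1.43; check Q = 0.195
Then change container volume by factor 0.5 (V_new/V_old).
Step 2:
                    C           E
  I             8.683       7.989
  C            -1.301      0.8674
  E             7.382       8.857
  solve Keq expr → x = 0.4337; check Q = 0.195
Then change container volume by factor 2 (V_new/V_old).
Step 3:
                    C           E
  I             3.691       4.428
  C            0.6506     -0.4337
  E             4.342       3.995
  solve Keq expr → x = -0.2169; check Q = 0.195

[E]_eq = 3.995 M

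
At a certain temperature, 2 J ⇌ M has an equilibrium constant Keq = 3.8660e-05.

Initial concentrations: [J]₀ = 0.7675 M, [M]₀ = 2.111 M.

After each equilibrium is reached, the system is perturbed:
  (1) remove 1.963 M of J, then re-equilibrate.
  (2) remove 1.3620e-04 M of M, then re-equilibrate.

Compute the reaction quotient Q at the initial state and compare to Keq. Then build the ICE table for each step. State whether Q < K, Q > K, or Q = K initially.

Q₀ = 3.584 vs Keq = 3.8660e-05 ⇒ Q>K, reverse
Step 1:
                    J           M
  init         0.7675       2.111
  Δ              4.22       -2.11
  eq            4.988  9.6170e-04
  solve Keq expr → x = -2.11; check Q = 3.8660e-05
Then remove 1.963 M of J.
Step 2:
                    J           M
  init          3.025  9.6170e-04
  Δ          0.001216 -6.0775e-04
  eq            3.026  3.5395e-04
  solve Keq expr → x = -6.0775e-04; check Q = 3.8660e-05
Then remove 1.3620e-04 M of M.
Step 3:
                    J           M
  init          3.026  2.1775e-04
  Δ       -2.7227e-04  1.3614e-04
  eq            3.026  3.5388e-04
  solve Keq expr → x = 1.3614e-04; check Q = 3.8660e-05

Q₀ = 3.584; Q > K (proceeds reverse)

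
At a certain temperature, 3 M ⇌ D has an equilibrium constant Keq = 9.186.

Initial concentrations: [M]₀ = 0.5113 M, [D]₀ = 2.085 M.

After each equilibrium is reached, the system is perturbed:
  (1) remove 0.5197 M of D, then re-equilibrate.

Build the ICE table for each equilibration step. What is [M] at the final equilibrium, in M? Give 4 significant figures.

[M]_eq = 0.5528 M

Q₀ = 15.6 vs Keq = 9.186 ⇒ Q>K, reverse
Step 1:
                   M          D
  I           0.5113      2.085
  C          0.09557   -0.03186
  E           0.6069      2.053
  solve Keq expr → x = -0.03186; check Q = 9.186
Then remove 0.5197 M of D.
Step 2:
                   M          D
  I           0.6069      1.533
  C         -0.05411    0.01804
  E           0.5528      1.551
  solve Keq expr → x = 0.01804; check Q = 9.186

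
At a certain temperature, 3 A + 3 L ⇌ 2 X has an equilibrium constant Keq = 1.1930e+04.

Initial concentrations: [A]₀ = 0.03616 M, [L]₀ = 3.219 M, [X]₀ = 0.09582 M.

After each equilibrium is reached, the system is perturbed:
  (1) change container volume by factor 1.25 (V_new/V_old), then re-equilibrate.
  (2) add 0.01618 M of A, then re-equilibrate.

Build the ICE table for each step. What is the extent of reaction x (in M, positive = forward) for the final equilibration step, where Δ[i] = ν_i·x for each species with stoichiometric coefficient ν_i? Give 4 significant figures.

x = 0.005298 M

Q₀ = 5.822 vs Keq = 1.1930e+04 ⇒ Q<K, forward
Step 1:
                   A          L          X
  Initial    0.03616      3.219    0.09582
  Change    -0.03286   -0.03286    0.02191
  Equil     0.003299      3.186     0.1177
  solve Keq expr → x = 0.01095; check Q = 1.1930e+04
Then change container volume by factor 1.25 (V_new/V_old).
Step 2:
                   A          L          X
  Initial    0.00264      2.549    0.09418
  Change  8.9833e-04 8.9833e-04 -5.9889e-04
  Equil     0.003538       2.55    0.09358
  solve Keq expr → x = -2.9944e-04; check Q = 1.1930e+04
Then add 0.01618 M of A.
Step 3:
                   A          L          X
  Initial    0.01972       2.55    0.09358
  Change    -0.01589   -0.01589     0.0106
  Equil     0.003824      2.534     0.1042
  solve Keq expr → x = 0.005298; check Q = 1.1930e+04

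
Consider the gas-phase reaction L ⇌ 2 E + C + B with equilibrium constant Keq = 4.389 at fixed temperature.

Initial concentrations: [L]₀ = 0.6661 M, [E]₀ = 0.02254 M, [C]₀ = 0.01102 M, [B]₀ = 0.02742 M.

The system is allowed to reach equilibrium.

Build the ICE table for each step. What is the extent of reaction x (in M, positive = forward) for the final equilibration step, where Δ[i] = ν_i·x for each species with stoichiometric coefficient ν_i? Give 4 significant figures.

x = 0.5637 M

Q₀ = 2.3047e-07 vs Keq = 4.389 ⇒ Q<K, forward
Step 1:
                    L           E           C           B
  I            0.6661     0.02254     0.01102     0.02742
  C           -0.5637       1.127      0.5637      0.5637
  E            0.1024        1.15      0.5747      0.5911
  solve Keq expr → x = 0.5637; check Q = 4.389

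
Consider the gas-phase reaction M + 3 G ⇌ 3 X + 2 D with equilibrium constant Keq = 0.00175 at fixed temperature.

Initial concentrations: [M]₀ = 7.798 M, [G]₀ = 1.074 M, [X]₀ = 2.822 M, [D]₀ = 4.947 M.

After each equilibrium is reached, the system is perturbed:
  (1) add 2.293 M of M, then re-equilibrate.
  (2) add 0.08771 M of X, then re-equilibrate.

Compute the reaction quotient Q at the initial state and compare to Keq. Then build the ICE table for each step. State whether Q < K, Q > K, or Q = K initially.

Q₀ = 56.93; Q > K (proceeds reverse)

Q₀ = 56.93 vs Keq = 0.00175 ⇒ Q>K, reverse
Step 1:
                    M           G           X           D
  I             7.798       1.074       2.822       4.947
  C            0.8111       2.433      -2.433      -1.622
  E             8.609       3.507      0.3888       3.325
  solve Keq expr → x = -0.8111; check Q = 0.00175
Then add 2.293 M of M.
Step 2:
                    M           G           X           D
  I              10.9       3.507      0.3888       3.325
  C         -0.008997    -0.02699     0.02699     0.01799
  E             10.89        3.48      0.4158       3.343
  solve Keq expr → x = 0.008997; check Q = 0.00175
Then add 0.08771 M of X.
Step 3:
                    M           G           X           D
  I             10.89        3.48      0.5035       3.343
  C           0.02476     0.07427    -0.07427    -0.04951
  E             10.92       3.554      0.4293       3.293
  solve Keq expr → x = -0.02476; check Q = 0.00175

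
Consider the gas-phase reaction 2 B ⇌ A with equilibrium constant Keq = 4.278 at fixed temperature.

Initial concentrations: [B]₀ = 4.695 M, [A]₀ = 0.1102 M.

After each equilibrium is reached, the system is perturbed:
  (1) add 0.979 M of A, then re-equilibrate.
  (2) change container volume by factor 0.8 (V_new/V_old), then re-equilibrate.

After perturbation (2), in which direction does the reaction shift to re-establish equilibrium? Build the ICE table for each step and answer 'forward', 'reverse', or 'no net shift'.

Q₀ = 0.004999 vs Keq = 4.278 ⇒ Q<K, forward
Step 1:
                  B         A
  I           4.695    0.1102
  C          -3.993     1.997
  E          0.7018     2.107
  solve Keq expr → x = 1.997; check Q = 4.278
Then add 0.979 M of A.
Step 2:
                  B         A
  I          0.7018     3.086
  C           0.138    -0.069
  E          0.8398     3.017
  solve Keq expr → x = -0.069; check Q = 4.278
Then change container volume by factor 0.8 (V_new/V_old).
Step 3:
                  B         A
  I            1.05     3.771
  C         -0.1043   0.05217
  E          0.9454     3.823
  solve Keq expr → x = 0.05217; check Q = 4.278

Direction: forward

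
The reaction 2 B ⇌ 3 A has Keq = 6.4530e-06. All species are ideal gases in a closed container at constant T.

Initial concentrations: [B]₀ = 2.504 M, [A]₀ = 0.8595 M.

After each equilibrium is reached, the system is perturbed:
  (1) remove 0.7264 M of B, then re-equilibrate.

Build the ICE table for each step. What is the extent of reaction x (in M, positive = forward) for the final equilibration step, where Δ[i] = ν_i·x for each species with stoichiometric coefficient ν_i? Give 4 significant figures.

Q₀ = 0.1013 vs Keq = 6.4530e-06 ⇒ Q>K, reverse
Step 1:
                    B           A
  Initial       2.504      0.8595
  Change       0.5469     -0.8203
  Equil         3.051     0.03916
  solve Keq expr → x = -0.2734; check Q = 6.4530e-06
Then remove 0.7264 M of B.
Step 2:
                    B           A
  Initial       2.324     0.03916
  Change     0.004302   -0.006453
  Equil         2.329     0.03271
  solve Keq expr → x = -0.002151; check Q = 6.4530e-06

x = -0.002151 M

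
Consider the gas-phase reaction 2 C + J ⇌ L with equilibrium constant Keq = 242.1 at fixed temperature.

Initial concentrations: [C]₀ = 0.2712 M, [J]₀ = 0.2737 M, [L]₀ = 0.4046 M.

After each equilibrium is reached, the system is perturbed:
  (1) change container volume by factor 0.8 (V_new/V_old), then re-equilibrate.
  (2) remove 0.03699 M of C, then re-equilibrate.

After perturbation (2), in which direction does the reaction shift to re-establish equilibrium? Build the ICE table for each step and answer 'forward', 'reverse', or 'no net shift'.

Direction: reverse

Q₀ = 20.1 vs Keq = 242.1 ⇒ Q<K, forward
Step 1:
                  C         J         L
  init       0.2712    0.2737    0.4046
  Δ          -0.168  -0.08402   0.08402
  eq         0.1032    0.1897    0.4886
  solve Keq expr → x = 0.08402; check Q = 242.1
Then change container volume by factor 0.8 (V_new/V_old).
Step 2:
                  C         J         L
  init       0.1289    0.2371    0.6108
  Δ        -0.02231  -0.01116   0.01116
  eq         0.1066    0.2259    0.6219
  solve Keq expr → x = 0.01116; check Q = 242.1
Then remove 0.03699 M of C.
Step 3:
                  C         J         L
  init      0.06964    0.2259    0.6219
  Δ         0.03206   0.01603  -0.01603
  eq         0.1017     0.242    0.6059
  solve Keq expr → x = -0.01603; check Q = 242.1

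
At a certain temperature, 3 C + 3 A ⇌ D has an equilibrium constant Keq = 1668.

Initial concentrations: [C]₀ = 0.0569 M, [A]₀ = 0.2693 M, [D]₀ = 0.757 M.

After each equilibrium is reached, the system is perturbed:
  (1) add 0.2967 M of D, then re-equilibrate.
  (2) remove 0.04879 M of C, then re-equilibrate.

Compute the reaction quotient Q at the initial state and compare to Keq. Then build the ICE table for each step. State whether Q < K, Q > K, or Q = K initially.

Q₀ = 2.1040e+05; Q > K (proceeds reverse)

Q₀ = 2.1040e+05 vs Keq = 1668 ⇒ Q>K, reverse
Step 1:
                    C           A           D
  init         0.0569      0.2693       0.757
  Δ            0.1312      0.1312    -0.04374
  eq           0.1881      0.4005      0.7133
  solve Keq expr → x = -0.04374; check Q = 1668
Then add 0.2967 M of D.
Step 2:
                    C           A           D
  init         0.1881      0.4005        1.01
  Δ           0.01511     0.01511   -0.005036
  eq           0.2032      0.4156       1.005
  solve Keq expr → x = -0.005036; check Q = 1668
Then remove 0.04879 M of C.
Step 3:
                    C           A           D
  init         0.1544      0.4156       1.005
  Δ           0.03311     0.03311    -0.01104
  eq           0.1875      0.4487      0.9939
  solve Keq expr → x = -0.01104; check Q = 1668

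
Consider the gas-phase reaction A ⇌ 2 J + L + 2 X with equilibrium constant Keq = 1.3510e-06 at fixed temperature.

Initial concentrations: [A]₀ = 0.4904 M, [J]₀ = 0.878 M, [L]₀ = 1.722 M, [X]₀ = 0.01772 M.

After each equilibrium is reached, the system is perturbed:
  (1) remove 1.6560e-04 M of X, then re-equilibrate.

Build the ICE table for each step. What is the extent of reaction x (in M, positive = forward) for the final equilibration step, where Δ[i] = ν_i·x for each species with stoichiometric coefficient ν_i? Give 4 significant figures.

Q₀ = 8.4996e-04 vs Keq = 1.3510e-06 ⇒ Q>K, reverse
Step 1:
                  A         J         L         X
  init       0.4904     0.878     1.722   0.01772
  Δ        0.008496  -0.01699 -0.008496  -0.01699
  eq         0.4989     0.861     1.714 7.2842e-04
  solve Keq expr → x = -0.008496; check Q = 1.3510e-06
Then remove 1.6560e-04 M of X.
Step 2:
                  A         J         L         X
  init       0.4989     0.861     1.714 5.6282e-04
  Δ       -8.2691e-05 1.6538e-04 8.2691e-05 1.6538e-04
  eq         0.4988    0.8612     1.714 7.2820e-04
  solve Keq expr → x = 8.2691e-05; check Q = 1.3510e-06

x = 8.2691e-05 M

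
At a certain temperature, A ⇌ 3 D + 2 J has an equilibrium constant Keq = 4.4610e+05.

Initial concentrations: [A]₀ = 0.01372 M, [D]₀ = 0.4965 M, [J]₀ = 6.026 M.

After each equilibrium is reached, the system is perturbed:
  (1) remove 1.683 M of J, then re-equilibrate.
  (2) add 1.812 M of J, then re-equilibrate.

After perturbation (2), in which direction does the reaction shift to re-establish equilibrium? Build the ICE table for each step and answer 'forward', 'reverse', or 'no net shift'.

Q₀ = 323.9 vs Keq = 4.4610e+05 ⇒ Q<K, forward
Step 1:
                    A           D           J
  I           0.01372      0.4965       6.026
  C          -0.01371     0.04112     0.02741
  E        1.2764e-05      0.5376       6.053
  solve Keq expr → x = 0.01371; check Q = 4.4610e+05
Then remove 1.683 M of J.
Step 2:
                    A           D           J
  I        1.2764e-05      0.5376        4.37
  C       -6.1102e-06  1.8331e-05  1.2220e-05
  E        6.6541e-06      0.5376        4.37
  solve Keq expr → x = 6.1102e-06; check Q = 4.4610e+05
Then add 1.812 M of J.
Step 3:
                    A           D           J
  I        6.6541e-06      0.5376       6.182
  C        6.6599e-06 -1.9980e-05 -1.3320e-05
  E        1.3314e-05      0.5376       6.182
  solve Keq expr → x = -6.6599e-06; check Q = 4.4610e+05

Direction: reverse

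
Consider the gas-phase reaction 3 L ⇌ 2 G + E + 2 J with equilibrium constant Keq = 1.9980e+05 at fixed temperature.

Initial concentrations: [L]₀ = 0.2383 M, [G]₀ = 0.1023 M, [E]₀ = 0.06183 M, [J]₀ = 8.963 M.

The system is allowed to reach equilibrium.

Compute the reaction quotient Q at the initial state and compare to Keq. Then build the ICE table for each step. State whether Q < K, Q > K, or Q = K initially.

Q₀ = 3.841; Q < K (proceeds forward)

Q₀ = 3.841 vs Keq = 1.9980e+05 ⇒ Q<K, forward
Step 1:
                  L         G         E         J
  I          0.2383    0.1023   0.06183     8.963
  C          -0.223    0.1487   0.07434    0.1487
  E         0.01528     0.251    0.1362     9.112
  solve Keq expr → x = 0.07434; check Q = 1.9980e+05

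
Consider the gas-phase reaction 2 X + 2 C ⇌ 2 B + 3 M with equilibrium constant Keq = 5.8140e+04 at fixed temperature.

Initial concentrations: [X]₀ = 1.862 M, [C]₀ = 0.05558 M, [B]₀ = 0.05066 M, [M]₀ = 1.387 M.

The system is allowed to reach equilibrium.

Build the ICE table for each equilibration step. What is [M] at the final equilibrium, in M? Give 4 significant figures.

[M]_eq = 1.47 M

Q₀ = 0.6394 vs Keq = 5.8140e+04 ⇒ Q<K, forward
Step 1:
                   X          C          B          M
  Initial      1.862    0.05558    0.05066      1.387
  Change    -0.05515   -0.05515    0.05515    0.08272
  Equil        1.807 4.3272e-04     0.1058       1.47
  solve Keq expr → x = 0.02757; check Q = 5.8140e+04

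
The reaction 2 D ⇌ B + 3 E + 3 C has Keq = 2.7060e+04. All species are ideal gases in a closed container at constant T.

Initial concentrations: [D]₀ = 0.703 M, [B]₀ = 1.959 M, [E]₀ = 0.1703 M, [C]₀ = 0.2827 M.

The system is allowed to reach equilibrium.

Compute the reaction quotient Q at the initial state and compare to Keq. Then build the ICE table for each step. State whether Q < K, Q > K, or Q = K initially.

Q₀ = 4.4233e-04; Q < K (proceeds forward)

Q₀ = 4.4233e-04 vs Keq = 2.7060e+04 ⇒ Q<K, forward
Step 1:
                    D           B           E           C
  I             0.703       1.959      0.1703      0.2827
  C           -0.6849      0.3424       1.027       1.027
  E           0.01812       2.301       1.198        1.31
  solve Keq expr → x = 0.3424; check Q = 2.7060e+04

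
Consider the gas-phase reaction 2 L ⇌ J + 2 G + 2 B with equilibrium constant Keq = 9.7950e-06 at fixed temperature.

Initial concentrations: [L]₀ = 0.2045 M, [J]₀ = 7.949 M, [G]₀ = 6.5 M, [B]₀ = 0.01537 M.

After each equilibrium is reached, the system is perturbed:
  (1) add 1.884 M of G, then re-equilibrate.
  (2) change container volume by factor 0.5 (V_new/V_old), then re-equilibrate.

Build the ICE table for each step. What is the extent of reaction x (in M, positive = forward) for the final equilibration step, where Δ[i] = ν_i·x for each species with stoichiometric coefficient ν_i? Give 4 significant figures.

Q₀ = 1.897 vs Keq = 9.7950e-06 ⇒ Q>K, reverse
Step 1:
                    L           J           G           B
  init         0.2045       7.949         6.5     0.01537
  Δ           0.01533   -0.007666    -0.01533    -0.01533
  eq           0.2198       7.941       6.485  3.7650e-05
  solve Keq expr → x = -0.007666; check Q = 9.7950e-06
Then add 1.884 M of G.
Step 2:
                    L           J           G           B
  init         0.2198       7.941       8.369  3.7650e-05
  Δ        8.4747e-06 -4.2374e-06 -8.4747e-06 -8.4747e-06
  eq           0.2198       7.941       8.369  2.9175e-05
  solve Keq expr → x = -4.2374e-06; check Q = 9.7950e-06
Then change container volume by factor 0.5 (V_new/V_old).
Step 3:
                    L           J           G           B
  init         0.4397       15.88       16.74  5.8350e-05
  Δ        3.7718e-05 -1.8859e-05 -3.7718e-05 -3.7718e-05
  eq           0.4397       15.88       16.74  2.0632e-05
  solve Keq expr → x = -1.8859e-05; check Q = 9.7950e-06

x = -1.8859e-05 M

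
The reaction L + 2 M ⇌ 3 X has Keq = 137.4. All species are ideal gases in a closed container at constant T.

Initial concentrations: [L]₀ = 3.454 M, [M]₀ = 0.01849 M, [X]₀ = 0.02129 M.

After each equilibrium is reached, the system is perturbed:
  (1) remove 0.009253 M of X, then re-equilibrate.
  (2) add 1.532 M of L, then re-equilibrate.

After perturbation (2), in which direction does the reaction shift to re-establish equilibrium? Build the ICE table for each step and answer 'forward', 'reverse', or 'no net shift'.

Q₀ = 0.008172 vs Keq = 137.4 ⇒ Q<K, forward
Step 1:
                  L         M         X
  I           3.454   0.01849   0.02129
  C       -0.009001    -0.018     0.027
  E           3.445 4.8780e-04   0.04829
  solve Keq expr → x = 0.009001; check Q = 137.4
Then remove 0.009253 M of X.
Step 2:
                  L         M         X
  I           3.445 4.8780e-04   0.03904
  C       -6.5286e-05 -1.3057e-04 1.9586e-04
  E           3.445 3.5723e-04   0.03924
  solve Keq expr → x = 6.5286e-05; check Q = 137.4
Then add 1.532 M of L.
Step 3:
                  L         M         X
  I           4.977 3.5723e-04   0.03924
  C       -2.9508e-05 -5.9017e-05 8.8525e-05
  E           4.977 2.9821e-04   0.03932
  solve Keq expr → x = 2.9508e-05; check Q = 137.4

Direction: forward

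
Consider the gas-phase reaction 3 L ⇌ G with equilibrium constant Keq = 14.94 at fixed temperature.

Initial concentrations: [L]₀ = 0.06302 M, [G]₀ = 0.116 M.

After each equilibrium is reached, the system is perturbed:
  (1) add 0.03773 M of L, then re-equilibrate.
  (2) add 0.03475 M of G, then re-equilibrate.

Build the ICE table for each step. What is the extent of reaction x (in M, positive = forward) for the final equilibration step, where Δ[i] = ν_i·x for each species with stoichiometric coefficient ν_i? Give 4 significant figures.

Q₀ = 463.5 vs Keq = 14.94 ⇒ Q>K, reverse
Step 1:
                   L          G
  init       0.06302      0.116
  Δ           0.1112   -0.03705
  eq          0.1742    0.07895
  solve Keq expr → x = -0.03705; check Q = 14.94
Then add 0.03773 M of L.
Step 2:
                   L          G
  init        0.2119    0.07895
  Δ         -0.03054    0.01018
  eq          0.1814    0.08913
  solve Keq expr → x = 0.01018; check Q = 14.94
Then add 0.03475 M of G.
Step 3:
                   L          G
  init        0.1814     0.1239
  Δ          0.01776   -0.00592
  eq          0.1991      0.118
  solve Keq expr → x = -0.00592; check Q = 14.94

x = -0.00592 M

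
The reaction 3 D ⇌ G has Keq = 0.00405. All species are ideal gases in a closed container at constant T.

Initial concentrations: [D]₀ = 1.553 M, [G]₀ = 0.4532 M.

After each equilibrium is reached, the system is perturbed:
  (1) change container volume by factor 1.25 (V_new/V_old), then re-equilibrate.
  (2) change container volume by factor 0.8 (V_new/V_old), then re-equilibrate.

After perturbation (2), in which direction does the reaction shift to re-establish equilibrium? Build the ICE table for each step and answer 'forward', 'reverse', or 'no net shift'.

Direction: forward

Q₀ = 0.121 vs Keq = 0.00405 ⇒ Q>K, reverse
Step 1:
                    D           G
  init          1.553      0.4532
  Δ             1.126     -0.3753
  eq            2.679     0.07787
  solve Keq expr → x = -0.3753; check Q = 0.00405
Then change container volume by factor 1.25 (V_new/V_old).
Step 2:
                    D           G
  init          2.143      0.0623
  Δ           0.05741    -0.01914
  eq            2.201     0.04316
  solve Keq expr → x = -0.01914; check Q = 0.00405
Then change container volume by factor 0.8 (V_new/V_old).
Step 3:
                    D           G
  init          2.751     0.05395
  Δ          -0.07176     0.02392
  eq            2.679     0.07787
  solve Keq expr → x = 0.02392; check Q = 0.00405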